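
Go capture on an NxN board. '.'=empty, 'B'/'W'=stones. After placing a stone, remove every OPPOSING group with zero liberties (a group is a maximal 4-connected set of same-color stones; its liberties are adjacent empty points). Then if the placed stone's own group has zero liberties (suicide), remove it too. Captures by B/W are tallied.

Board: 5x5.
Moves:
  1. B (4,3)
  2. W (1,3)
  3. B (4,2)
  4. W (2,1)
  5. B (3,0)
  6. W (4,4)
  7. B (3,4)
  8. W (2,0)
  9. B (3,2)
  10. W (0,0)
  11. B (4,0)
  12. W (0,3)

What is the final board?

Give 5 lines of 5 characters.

Answer: W..W.
...W.
WW...
B.B.B
B.BB.

Derivation:
Move 1: B@(4,3) -> caps B=0 W=0
Move 2: W@(1,3) -> caps B=0 W=0
Move 3: B@(4,2) -> caps B=0 W=0
Move 4: W@(2,1) -> caps B=0 W=0
Move 5: B@(3,0) -> caps B=0 W=0
Move 6: W@(4,4) -> caps B=0 W=0
Move 7: B@(3,4) -> caps B=1 W=0
Move 8: W@(2,0) -> caps B=1 W=0
Move 9: B@(3,2) -> caps B=1 W=0
Move 10: W@(0,0) -> caps B=1 W=0
Move 11: B@(4,0) -> caps B=1 W=0
Move 12: W@(0,3) -> caps B=1 W=0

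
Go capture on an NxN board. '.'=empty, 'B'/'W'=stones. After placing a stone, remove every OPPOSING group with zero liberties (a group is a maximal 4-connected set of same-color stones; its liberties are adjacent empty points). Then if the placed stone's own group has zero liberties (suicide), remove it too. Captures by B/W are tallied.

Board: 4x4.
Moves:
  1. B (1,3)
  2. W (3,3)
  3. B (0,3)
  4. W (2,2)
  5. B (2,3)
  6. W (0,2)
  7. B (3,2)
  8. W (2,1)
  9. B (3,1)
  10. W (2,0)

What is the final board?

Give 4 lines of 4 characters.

Move 1: B@(1,3) -> caps B=0 W=0
Move 2: W@(3,3) -> caps B=0 W=0
Move 3: B@(0,3) -> caps B=0 W=0
Move 4: W@(2,2) -> caps B=0 W=0
Move 5: B@(2,3) -> caps B=0 W=0
Move 6: W@(0,2) -> caps B=0 W=0
Move 7: B@(3,2) -> caps B=1 W=0
Move 8: W@(2,1) -> caps B=1 W=0
Move 9: B@(3,1) -> caps B=1 W=0
Move 10: W@(2,0) -> caps B=1 W=0

Answer: ..WB
...B
WWWB
.BB.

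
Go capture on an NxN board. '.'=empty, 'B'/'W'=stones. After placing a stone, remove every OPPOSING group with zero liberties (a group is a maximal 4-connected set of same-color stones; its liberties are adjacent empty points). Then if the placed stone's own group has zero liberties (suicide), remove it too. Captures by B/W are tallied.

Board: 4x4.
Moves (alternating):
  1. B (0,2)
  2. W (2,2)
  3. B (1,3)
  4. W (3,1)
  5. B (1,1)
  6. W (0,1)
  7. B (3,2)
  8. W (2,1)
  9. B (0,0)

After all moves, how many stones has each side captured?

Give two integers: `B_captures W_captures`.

Move 1: B@(0,2) -> caps B=0 W=0
Move 2: W@(2,2) -> caps B=0 W=0
Move 3: B@(1,3) -> caps B=0 W=0
Move 4: W@(3,1) -> caps B=0 W=0
Move 5: B@(1,1) -> caps B=0 W=0
Move 6: W@(0,1) -> caps B=0 W=0
Move 7: B@(3,2) -> caps B=0 W=0
Move 8: W@(2,1) -> caps B=0 W=0
Move 9: B@(0,0) -> caps B=1 W=0

Answer: 1 0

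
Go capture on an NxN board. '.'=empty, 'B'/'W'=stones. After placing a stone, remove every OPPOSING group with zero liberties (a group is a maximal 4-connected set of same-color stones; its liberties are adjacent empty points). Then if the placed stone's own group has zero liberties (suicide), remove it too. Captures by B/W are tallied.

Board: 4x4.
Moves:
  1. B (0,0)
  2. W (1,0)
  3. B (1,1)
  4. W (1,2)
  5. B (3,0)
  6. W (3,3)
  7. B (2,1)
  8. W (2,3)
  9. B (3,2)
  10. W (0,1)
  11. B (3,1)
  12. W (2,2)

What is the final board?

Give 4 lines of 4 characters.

Answer: .W..
WBW.
.BWW
BBBW

Derivation:
Move 1: B@(0,0) -> caps B=0 W=0
Move 2: W@(1,0) -> caps B=0 W=0
Move 3: B@(1,1) -> caps B=0 W=0
Move 4: W@(1,2) -> caps B=0 W=0
Move 5: B@(3,0) -> caps B=0 W=0
Move 6: W@(3,3) -> caps B=0 W=0
Move 7: B@(2,1) -> caps B=0 W=0
Move 8: W@(2,3) -> caps B=0 W=0
Move 9: B@(3,2) -> caps B=0 W=0
Move 10: W@(0,1) -> caps B=0 W=1
Move 11: B@(3,1) -> caps B=0 W=1
Move 12: W@(2,2) -> caps B=0 W=1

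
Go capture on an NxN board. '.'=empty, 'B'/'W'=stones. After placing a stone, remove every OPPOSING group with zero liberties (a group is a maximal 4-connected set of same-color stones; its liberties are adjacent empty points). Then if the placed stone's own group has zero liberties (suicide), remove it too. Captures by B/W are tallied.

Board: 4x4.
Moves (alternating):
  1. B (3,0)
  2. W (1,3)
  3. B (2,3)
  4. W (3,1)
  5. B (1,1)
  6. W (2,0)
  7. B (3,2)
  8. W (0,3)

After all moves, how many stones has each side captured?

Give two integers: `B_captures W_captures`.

Move 1: B@(3,0) -> caps B=0 W=0
Move 2: W@(1,3) -> caps B=0 W=0
Move 3: B@(2,3) -> caps B=0 W=0
Move 4: W@(3,1) -> caps B=0 W=0
Move 5: B@(1,1) -> caps B=0 W=0
Move 6: W@(2,0) -> caps B=0 W=1
Move 7: B@(3,2) -> caps B=0 W=1
Move 8: W@(0,3) -> caps B=0 W=1

Answer: 0 1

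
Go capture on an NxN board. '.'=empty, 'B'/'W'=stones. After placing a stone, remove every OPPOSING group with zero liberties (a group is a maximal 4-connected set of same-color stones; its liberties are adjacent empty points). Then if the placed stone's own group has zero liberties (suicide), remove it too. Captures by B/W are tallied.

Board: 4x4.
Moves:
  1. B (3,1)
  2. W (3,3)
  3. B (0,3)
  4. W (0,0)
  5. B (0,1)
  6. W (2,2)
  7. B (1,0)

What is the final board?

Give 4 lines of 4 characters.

Answer: .B.B
B...
..W.
.B.W

Derivation:
Move 1: B@(3,1) -> caps B=0 W=0
Move 2: W@(3,3) -> caps B=0 W=0
Move 3: B@(0,3) -> caps B=0 W=0
Move 4: W@(0,0) -> caps B=0 W=0
Move 5: B@(0,1) -> caps B=0 W=0
Move 6: W@(2,2) -> caps B=0 W=0
Move 7: B@(1,0) -> caps B=1 W=0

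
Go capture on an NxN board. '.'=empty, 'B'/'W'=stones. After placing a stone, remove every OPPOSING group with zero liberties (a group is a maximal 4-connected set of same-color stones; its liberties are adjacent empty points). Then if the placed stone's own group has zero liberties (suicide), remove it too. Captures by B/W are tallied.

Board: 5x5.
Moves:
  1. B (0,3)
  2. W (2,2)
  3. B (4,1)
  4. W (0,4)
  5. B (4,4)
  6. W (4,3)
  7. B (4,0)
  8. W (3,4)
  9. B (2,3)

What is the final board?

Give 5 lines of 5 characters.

Move 1: B@(0,3) -> caps B=0 W=0
Move 2: W@(2,2) -> caps B=0 W=0
Move 3: B@(4,1) -> caps B=0 W=0
Move 4: W@(0,4) -> caps B=0 W=0
Move 5: B@(4,4) -> caps B=0 W=0
Move 6: W@(4,3) -> caps B=0 W=0
Move 7: B@(4,0) -> caps B=0 W=0
Move 8: W@(3,4) -> caps B=0 W=1
Move 9: B@(2,3) -> caps B=0 W=1

Answer: ...BW
.....
..WB.
....W
BB.W.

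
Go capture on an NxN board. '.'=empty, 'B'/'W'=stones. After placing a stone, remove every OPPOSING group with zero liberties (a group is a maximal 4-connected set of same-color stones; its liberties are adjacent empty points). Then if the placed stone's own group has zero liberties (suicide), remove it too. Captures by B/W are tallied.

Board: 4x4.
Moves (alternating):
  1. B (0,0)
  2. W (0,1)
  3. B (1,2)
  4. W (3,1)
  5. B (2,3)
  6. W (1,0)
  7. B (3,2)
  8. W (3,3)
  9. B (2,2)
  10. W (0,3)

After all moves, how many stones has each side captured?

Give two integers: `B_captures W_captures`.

Move 1: B@(0,0) -> caps B=0 W=0
Move 2: W@(0,1) -> caps B=0 W=0
Move 3: B@(1,2) -> caps B=0 W=0
Move 4: W@(3,1) -> caps B=0 W=0
Move 5: B@(2,3) -> caps B=0 W=0
Move 6: W@(1,0) -> caps B=0 W=1
Move 7: B@(3,2) -> caps B=0 W=1
Move 8: W@(3,3) -> caps B=0 W=1
Move 9: B@(2,2) -> caps B=0 W=1
Move 10: W@(0,3) -> caps B=0 W=1

Answer: 0 1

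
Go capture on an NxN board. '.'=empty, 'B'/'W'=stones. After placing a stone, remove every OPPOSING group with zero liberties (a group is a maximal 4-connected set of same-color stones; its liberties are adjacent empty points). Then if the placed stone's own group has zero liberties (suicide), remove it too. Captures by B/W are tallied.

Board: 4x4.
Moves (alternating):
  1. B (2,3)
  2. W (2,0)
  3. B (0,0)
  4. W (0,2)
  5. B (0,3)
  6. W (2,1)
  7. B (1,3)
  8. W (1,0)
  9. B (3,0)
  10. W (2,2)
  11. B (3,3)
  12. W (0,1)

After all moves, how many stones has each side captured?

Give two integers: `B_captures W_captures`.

Move 1: B@(2,3) -> caps B=0 W=0
Move 2: W@(2,0) -> caps B=0 W=0
Move 3: B@(0,0) -> caps B=0 W=0
Move 4: W@(0,2) -> caps B=0 W=0
Move 5: B@(0,3) -> caps B=0 W=0
Move 6: W@(2,1) -> caps B=0 W=0
Move 7: B@(1,3) -> caps B=0 W=0
Move 8: W@(1,0) -> caps B=0 W=0
Move 9: B@(3,0) -> caps B=0 W=0
Move 10: W@(2,2) -> caps B=0 W=0
Move 11: B@(3,3) -> caps B=0 W=0
Move 12: W@(0,1) -> caps B=0 W=1

Answer: 0 1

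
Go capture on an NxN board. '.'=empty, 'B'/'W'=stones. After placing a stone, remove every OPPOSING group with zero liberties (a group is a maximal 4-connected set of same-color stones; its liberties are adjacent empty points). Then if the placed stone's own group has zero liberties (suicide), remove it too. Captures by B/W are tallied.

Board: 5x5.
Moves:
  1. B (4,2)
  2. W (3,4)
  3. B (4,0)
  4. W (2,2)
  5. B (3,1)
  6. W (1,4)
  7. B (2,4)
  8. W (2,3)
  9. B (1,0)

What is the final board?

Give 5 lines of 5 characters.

Answer: .....
B...W
..WW.
.B..W
B.B..

Derivation:
Move 1: B@(4,2) -> caps B=0 W=0
Move 2: W@(3,4) -> caps B=0 W=0
Move 3: B@(4,0) -> caps B=0 W=0
Move 4: W@(2,2) -> caps B=0 W=0
Move 5: B@(3,1) -> caps B=0 W=0
Move 6: W@(1,4) -> caps B=0 W=0
Move 7: B@(2,4) -> caps B=0 W=0
Move 8: W@(2,3) -> caps B=0 W=1
Move 9: B@(1,0) -> caps B=0 W=1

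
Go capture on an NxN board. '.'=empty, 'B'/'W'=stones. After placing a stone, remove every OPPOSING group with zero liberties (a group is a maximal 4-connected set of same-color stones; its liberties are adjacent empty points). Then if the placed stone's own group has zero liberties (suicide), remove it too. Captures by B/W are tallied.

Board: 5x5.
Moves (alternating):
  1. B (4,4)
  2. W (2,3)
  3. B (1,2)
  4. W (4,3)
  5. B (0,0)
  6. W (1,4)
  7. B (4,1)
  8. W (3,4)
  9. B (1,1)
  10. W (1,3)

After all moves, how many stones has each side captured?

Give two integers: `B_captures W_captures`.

Move 1: B@(4,4) -> caps B=0 W=0
Move 2: W@(2,3) -> caps B=0 W=0
Move 3: B@(1,2) -> caps B=0 W=0
Move 4: W@(4,3) -> caps B=0 W=0
Move 5: B@(0,0) -> caps B=0 W=0
Move 6: W@(1,4) -> caps B=0 W=0
Move 7: B@(4,1) -> caps B=0 W=0
Move 8: W@(3,4) -> caps B=0 W=1
Move 9: B@(1,1) -> caps B=0 W=1
Move 10: W@(1,3) -> caps B=0 W=1

Answer: 0 1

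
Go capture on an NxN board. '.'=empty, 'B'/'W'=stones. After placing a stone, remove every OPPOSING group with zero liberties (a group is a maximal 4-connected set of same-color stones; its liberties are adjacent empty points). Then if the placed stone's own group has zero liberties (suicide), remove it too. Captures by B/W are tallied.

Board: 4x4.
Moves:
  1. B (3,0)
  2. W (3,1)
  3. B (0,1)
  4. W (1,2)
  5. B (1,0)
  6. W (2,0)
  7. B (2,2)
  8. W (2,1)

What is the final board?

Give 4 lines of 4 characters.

Answer: .B..
B.W.
WWB.
.W..

Derivation:
Move 1: B@(3,0) -> caps B=0 W=0
Move 2: W@(3,1) -> caps B=0 W=0
Move 3: B@(0,1) -> caps B=0 W=0
Move 4: W@(1,2) -> caps B=0 W=0
Move 5: B@(1,0) -> caps B=0 W=0
Move 6: W@(2,0) -> caps B=0 W=1
Move 7: B@(2,2) -> caps B=0 W=1
Move 8: W@(2,1) -> caps B=0 W=1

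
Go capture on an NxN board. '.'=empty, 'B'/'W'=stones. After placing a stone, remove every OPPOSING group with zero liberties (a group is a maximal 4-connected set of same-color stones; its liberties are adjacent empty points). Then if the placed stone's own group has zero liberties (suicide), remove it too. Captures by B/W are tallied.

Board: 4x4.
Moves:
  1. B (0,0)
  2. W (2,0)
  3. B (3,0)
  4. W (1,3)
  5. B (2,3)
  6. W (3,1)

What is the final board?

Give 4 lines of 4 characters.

Answer: B...
...W
W..B
.W..

Derivation:
Move 1: B@(0,0) -> caps B=0 W=0
Move 2: W@(2,0) -> caps B=0 W=0
Move 3: B@(3,0) -> caps B=0 W=0
Move 4: W@(1,3) -> caps B=0 W=0
Move 5: B@(2,3) -> caps B=0 W=0
Move 6: W@(3,1) -> caps B=0 W=1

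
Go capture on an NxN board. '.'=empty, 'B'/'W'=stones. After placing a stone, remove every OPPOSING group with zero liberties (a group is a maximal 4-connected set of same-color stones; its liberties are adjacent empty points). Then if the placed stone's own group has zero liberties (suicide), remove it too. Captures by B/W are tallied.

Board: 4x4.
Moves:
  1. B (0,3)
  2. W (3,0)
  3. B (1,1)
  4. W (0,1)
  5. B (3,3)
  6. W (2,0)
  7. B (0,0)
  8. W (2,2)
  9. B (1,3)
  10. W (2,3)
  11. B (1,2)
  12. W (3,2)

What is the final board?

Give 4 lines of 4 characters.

Answer: BW.B
.BBB
W.WW
W.W.

Derivation:
Move 1: B@(0,3) -> caps B=0 W=0
Move 2: W@(3,0) -> caps B=0 W=0
Move 3: B@(1,1) -> caps B=0 W=0
Move 4: W@(0,1) -> caps B=0 W=0
Move 5: B@(3,3) -> caps B=0 W=0
Move 6: W@(2,0) -> caps B=0 W=0
Move 7: B@(0,0) -> caps B=0 W=0
Move 8: W@(2,2) -> caps B=0 W=0
Move 9: B@(1,3) -> caps B=0 W=0
Move 10: W@(2,3) -> caps B=0 W=0
Move 11: B@(1,2) -> caps B=0 W=0
Move 12: W@(3,2) -> caps B=0 W=1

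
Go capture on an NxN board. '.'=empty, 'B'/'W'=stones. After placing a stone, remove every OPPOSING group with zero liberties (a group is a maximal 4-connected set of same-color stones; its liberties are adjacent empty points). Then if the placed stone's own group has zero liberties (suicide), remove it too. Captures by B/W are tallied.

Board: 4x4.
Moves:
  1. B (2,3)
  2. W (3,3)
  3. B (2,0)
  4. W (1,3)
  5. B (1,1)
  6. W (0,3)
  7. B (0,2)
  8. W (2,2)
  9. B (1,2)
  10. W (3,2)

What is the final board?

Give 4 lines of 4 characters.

Move 1: B@(2,3) -> caps B=0 W=0
Move 2: W@(3,3) -> caps B=0 W=0
Move 3: B@(2,0) -> caps B=0 W=0
Move 4: W@(1,3) -> caps B=0 W=0
Move 5: B@(1,1) -> caps B=0 W=0
Move 6: W@(0,3) -> caps B=0 W=0
Move 7: B@(0,2) -> caps B=0 W=0
Move 8: W@(2,2) -> caps B=0 W=1
Move 9: B@(1,2) -> caps B=0 W=1
Move 10: W@(3,2) -> caps B=0 W=1

Answer: ..BW
.BBW
B.W.
..WW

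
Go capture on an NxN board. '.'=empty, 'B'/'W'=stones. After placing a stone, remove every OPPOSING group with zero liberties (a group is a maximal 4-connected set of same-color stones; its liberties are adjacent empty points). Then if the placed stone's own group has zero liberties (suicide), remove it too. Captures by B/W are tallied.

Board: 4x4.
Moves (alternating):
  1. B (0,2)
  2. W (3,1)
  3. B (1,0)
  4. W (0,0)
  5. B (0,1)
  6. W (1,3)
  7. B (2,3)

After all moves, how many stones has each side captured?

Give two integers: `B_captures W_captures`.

Move 1: B@(0,2) -> caps B=0 W=0
Move 2: W@(3,1) -> caps B=0 W=0
Move 3: B@(1,0) -> caps B=0 W=0
Move 4: W@(0,0) -> caps B=0 W=0
Move 5: B@(0,1) -> caps B=1 W=0
Move 6: W@(1,3) -> caps B=1 W=0
Move 7: B@(2,3) -> caps B=1 W=0

Answer: 1 0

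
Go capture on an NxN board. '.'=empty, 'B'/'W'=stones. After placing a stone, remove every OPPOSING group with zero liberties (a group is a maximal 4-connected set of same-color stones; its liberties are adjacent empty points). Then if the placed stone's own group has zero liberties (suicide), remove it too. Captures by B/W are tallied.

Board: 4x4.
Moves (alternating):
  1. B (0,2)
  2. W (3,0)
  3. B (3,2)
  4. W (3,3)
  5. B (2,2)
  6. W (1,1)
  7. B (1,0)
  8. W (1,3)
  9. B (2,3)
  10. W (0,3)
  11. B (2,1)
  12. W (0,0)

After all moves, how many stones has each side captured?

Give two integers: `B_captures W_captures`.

Answer: 1 0

Derivation:
Move 1: B@(0,2) -> caps B=0 W=0
Move 2: W@(3,0) -> caps B=0 W=0
Move 3: B@(3,2) -> caps B=0 W=0
Move 4: W@(3,3) -> caps B=0 W=0
Move 5: B@(2,2) -> caps B=0 W=0
Move 6: W@(1,1) -> caps B=0 W=0
Move 7: B@(1,0) -> caps B=0 W=0
Move 8: W@(1,3) -> caps B=0 W=0
Move 9: B@(2,3) -> caps B=1 W=0
Move 10: W@(0,3) -> caps B=1 W=0
Move 11: B@(2,1) -> caps B=1 W=0
Move 12: W@(0,0) -> caps B=1 W=0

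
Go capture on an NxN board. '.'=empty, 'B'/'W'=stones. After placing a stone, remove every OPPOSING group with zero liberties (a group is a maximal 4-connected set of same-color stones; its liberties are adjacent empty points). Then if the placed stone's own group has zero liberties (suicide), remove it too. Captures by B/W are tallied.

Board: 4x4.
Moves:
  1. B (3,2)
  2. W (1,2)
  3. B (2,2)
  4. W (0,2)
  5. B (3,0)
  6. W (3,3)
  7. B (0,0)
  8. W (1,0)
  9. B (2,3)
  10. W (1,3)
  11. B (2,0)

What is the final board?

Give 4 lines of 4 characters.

Answer: B.W.
W.WW
B.BB
B.B.

Derivation:
Move 1: B@(3,2) -> caps B=0 W=0
Move 2: W@(1,2) -> caps B=0 W=0
Move 3: B@(2,2) -> caps B=0 W=0
Move 4: W@(0,2) -> caps B=0 W=0
Move 5: B@(3,0) -> caps B=0 W=0
Move 6: W@(3,3) -> caps B=0 W=0
Move 7: B@(0,0) -> caps B=0 W=0
Move 8: W@(1,0) -> caps B=0 W=0
Move 9: B@(2,3) -> caps B=1 W=0
Move 10: W@(1,3) -> caps B=1 W=0
Move 11: B@(2,0) -> caps B=1 W=0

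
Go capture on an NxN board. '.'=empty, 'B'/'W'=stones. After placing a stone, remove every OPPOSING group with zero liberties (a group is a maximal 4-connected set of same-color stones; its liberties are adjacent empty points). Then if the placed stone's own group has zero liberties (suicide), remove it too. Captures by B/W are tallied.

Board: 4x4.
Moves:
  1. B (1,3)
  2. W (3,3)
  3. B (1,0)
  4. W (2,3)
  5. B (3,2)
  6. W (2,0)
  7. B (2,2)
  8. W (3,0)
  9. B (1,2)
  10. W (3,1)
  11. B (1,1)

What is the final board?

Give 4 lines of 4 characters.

Move 1: B@(1,3) -> caps B=0 W=0
Move 2: W@(3,3) -> caps B=0 W=0
Move 3: B@(1,0) -> caps B=0 W=0
Move 4: W@(2,3) -> caps B=0 W=0
Move 5: B@(3,2) -> caps B=0 W=0
Move 6: W@(2,0) -> caps B=0 W=0
Move 7: B@(2,2) -> caps B=2 W=0
Move 8: W@(3,0) -> caps B=2 W=0
Move 9: B@(1,2) -> caps B=2 W=0
Move 10: W@(3,1) -> caps B=2 W=0
Move 11: B@(1,1) -> caps B=2 W=0

Answer: ....
BBBB
W.B.
WWB.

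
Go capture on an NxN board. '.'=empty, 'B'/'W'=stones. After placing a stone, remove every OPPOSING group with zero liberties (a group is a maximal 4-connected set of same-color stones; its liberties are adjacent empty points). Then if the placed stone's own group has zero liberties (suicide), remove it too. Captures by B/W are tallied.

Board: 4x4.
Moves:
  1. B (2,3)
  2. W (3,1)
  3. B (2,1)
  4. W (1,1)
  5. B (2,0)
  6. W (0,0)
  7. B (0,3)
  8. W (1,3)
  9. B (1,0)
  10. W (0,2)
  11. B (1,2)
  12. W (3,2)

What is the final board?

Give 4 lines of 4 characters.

Answer: W.W.
BWBW
BB.B
.WW.

Derivation:
Move 1: B@(2,3) -> caps B=0 W=0
Move 2: W@(3,1) -> caps B=0 W=0
Move 3: B@(2,1) -> caps B=0 W=0
Move 4: W@(1,1) -> caps B=0 W=0
Move 5: B@(2,0) -> caps B=0 W=0
Move 6: W@(0,0) -> caps B=0 W=0
Move 7: B@(0,3) -> caps B=0 W=0
Move 8: W@(1,3) -> caps B=0 W=0
Move 9: B@(1,0) -> caps B=0 W=0
Move 10: W@(0,2) -> caps B=0 W=1
Move 11: B@(1,2) -> caps B=0 W=1
Move 12: W@(3,2) -> caps B=0 W=1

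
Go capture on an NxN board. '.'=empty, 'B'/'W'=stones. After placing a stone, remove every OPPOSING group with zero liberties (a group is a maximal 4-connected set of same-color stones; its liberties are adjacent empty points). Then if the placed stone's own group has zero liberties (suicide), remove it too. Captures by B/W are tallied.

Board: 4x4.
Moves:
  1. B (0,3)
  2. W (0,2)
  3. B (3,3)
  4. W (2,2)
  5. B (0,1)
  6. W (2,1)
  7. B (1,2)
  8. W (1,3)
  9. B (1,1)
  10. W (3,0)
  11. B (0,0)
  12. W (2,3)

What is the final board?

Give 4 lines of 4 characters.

Move 1: B@(0,3) -> caps B=0 W=0
Move 2: W@(0,2) -> caps B=0 W=0
Move 3: B@(3,3) -> caps B=0 W=0
Move 4: W@(2,2) -> caps B=0 W=0
Move 5: B@(0,1) -> caps B=0 W=0
Move 6: W@(2,1) -> caps B=0 W=0
Move 7: B@(1,2) -> caps B=1 W=0
Move 8: W@(1,3) -> caps B=1 W=0
Move 9: B@(1,1) -> caps B=1 W=0
Move 10: W@(3,0) -> caps B=1 W=0
Move 11: B@(0,0) -> caps B=1 W=0
Move 12: W@(2,3) -> caps B=1 W=0

Answer: BB.B
.BBW
.WWW
W..B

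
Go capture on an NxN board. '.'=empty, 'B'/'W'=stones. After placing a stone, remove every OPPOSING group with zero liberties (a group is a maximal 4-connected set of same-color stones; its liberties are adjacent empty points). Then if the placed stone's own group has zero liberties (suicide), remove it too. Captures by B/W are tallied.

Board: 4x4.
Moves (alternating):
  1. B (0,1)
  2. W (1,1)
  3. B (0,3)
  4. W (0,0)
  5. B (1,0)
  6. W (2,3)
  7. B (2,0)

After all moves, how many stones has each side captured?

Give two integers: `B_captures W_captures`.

Answer: 1 0

Derivation:
Move 1: B@(0,1) -> caps B=0 W=0
Move 2: W@(1,1) -> caps B=0 W=0
Move 3: B@(0,3) -> caps B=0 W=0
Move 4: W@(0,0) -> caps B=0 W=0
Move 5: B@(1,0) -> caps B=1 W=0
Move 6: W@(2,3) -> caps B=1 W=0
Move 7: B@(2,0) -> caps B=1 W=0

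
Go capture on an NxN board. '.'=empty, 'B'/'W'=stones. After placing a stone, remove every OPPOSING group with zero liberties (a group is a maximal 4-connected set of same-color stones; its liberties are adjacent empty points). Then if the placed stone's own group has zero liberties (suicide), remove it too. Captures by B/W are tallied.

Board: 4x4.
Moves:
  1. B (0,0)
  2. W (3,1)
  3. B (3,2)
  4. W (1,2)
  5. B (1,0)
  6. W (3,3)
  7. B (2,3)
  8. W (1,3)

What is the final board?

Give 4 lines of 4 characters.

Move 1: B@(0,0) -> caps B=0 W=0
Move 2: W@(3,1) -> caps B=0 W=0
Move 3: B@(3,2) -> caps B=0 W=0
Move 4: W@(1,2) -> caps B=0 W=0
Move 5: B@(1,0) -> caps B=0 W=0
Move 6: W@(3,3) -> caps B=0 W=0
Move 7: B@(2,3) -> caps B=1 W=0
Move 8: W@(1,3) -> caps B=1 W=0

Answer: B...
B.WW
...B
.WB.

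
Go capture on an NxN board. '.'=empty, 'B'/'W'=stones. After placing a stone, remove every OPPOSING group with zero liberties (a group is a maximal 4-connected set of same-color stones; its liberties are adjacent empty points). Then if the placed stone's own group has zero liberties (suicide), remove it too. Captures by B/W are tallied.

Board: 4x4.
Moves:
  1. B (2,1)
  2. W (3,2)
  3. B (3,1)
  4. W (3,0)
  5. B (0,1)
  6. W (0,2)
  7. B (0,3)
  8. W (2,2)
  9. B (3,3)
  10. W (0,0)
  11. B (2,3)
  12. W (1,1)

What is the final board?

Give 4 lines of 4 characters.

Move 1: B@(2,1) -> caps B=0 W=0
Move 2: W@(3,2) -> caps B=0 W=0
Move 3: B@(3,1) -> caps B=0 W=0
Move 4: W@(3,0) -> caps B=0 W=0
Move 5: B@(0,1) -> caps B=0 W=0
Move 6: W@(0,2) -> caps B=0 W=0
Move 7: B@(0,3) -> caps B=0 W=0
Move 8: W@(2,2) -> caps B=0 W=0
Move 9: B@(3,3) -> caps B=0 W=0
Move 10: W@(0,0) -> caps B=0 W=0
Move 11: B@(2,3) -> caps B=0 W=0
Move 12: W@(1,1) -> caps B=0 W=1

Answer: W.WB
.W..
.BWB
WBWB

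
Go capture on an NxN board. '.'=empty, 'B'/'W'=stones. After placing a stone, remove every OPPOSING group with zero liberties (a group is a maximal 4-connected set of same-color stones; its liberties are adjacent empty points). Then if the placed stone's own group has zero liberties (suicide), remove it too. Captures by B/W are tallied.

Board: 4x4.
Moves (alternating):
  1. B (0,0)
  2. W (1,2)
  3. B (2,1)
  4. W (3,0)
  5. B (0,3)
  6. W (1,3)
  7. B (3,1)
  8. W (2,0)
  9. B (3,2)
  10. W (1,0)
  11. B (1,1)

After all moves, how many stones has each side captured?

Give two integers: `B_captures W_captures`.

Answer: 3 0

Derivation:
Move 1: B@(0,0) -> caps B=0 W=0
Move 2: W@(1,2) -> caps B=0 W=0
Move 3: B@(2,1) -> caps B=0 W=0
Move 4: W@(3,0) -> caps B=0 W=0
Move 5: B@(0,3) -> caps B=0 W=0
Move 6: W@(1,3) -> caps B=0 W=0
Move 7: B@(3,1) -> caps B=0 W=0
Move 8: W@(2,0) -> caps B=0 W=0
Move 9: B@(3,2) -> caps B=0 W=0
Move 10: W@(1,0) -> caps B=0 W=0
Move 11: B@(1,1) -> caps B=3 W=0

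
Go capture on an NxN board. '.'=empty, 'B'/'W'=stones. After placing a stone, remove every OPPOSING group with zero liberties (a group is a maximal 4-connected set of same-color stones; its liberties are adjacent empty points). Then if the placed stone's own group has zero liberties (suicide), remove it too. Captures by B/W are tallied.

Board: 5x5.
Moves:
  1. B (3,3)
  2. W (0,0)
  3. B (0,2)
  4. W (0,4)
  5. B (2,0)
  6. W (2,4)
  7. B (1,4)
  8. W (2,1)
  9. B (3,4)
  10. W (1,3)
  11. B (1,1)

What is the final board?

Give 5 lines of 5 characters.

Move 1: B@(3,3) -> caps B=0 W=0
Move 2: W@(0,0) -> caps B=0 W=0
Move 3: B@(0,2) -> caps B=0 W=0
Move 4: W@(0,4) -> caps B=0 W=0
Move 5: B@(2,0) -> caps B=0 W=0
Move 6: W@(2,4) -> caps B=0 W=0
Move 7: B@(1,4) -> caps B=0 W=0
Move 8: W@(2,1) -> caps B=0 W=0
Move 9: B@(3,4) -> caps B=0 W=0
Move 10: W@(1,3) -> caps B=0 W=1
Move 11: B@(1,1) -> caps B=0 W=1

Answer: W.B.W
.B.W.
BW..W
...BB
.....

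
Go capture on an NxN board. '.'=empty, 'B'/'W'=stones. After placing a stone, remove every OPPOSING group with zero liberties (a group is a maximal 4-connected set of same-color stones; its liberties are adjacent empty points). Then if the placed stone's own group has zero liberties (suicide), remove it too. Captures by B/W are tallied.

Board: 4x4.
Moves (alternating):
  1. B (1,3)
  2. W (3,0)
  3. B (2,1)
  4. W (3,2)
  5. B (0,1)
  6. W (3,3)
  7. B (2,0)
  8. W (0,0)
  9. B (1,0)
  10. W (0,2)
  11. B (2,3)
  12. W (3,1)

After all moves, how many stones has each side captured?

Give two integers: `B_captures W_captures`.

Answer: 1 0

Derivation:
Move 1: B@(1,3) -> caps B=0 W=0
Move 2: W@(3,0) -> caps B=0 W=0
Move 3: B@(2,1) -> caps B=0 W=0
Move 4: W@(3,2) -> caps B=0 W=0
Move 5: B@(0,1) -> caps B=0 W=0
Move 6: W@(3,3) -> caps B=0 W=0
Move 7: B@(2,0) -> caps B=0 W=0
Move 8: W@(0,0) -> caps B=0 W=0
Move 9: B@(1,0) -> caps B=1 W=0
Move 10: W@(0,2) -> caps B=1 W=0
Move 11: B@(2,3) -> caps B=1 W=0
Move 12: W@(3,1) -> caps B=1 W=0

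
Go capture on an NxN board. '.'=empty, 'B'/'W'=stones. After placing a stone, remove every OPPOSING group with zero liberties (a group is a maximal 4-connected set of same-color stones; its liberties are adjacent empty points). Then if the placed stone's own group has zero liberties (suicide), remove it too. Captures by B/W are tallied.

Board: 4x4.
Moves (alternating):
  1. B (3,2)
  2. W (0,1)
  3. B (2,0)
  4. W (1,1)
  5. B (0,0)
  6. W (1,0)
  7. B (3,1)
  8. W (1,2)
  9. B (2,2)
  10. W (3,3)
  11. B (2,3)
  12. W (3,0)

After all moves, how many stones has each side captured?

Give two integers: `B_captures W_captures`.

Answer: 1 1

Derivation:
Move 1: B@(3,2) -> caps B=0 W=0
Move 2: W@(0,1) -> caps B=0 W=0
Move 3: B@(2,0) -> caps B=0 W=0
Move 4: W@(1,1) -> caps B=0 W=0
Move 5: B@(0,0) -> caps B=0 W=0
Move 6: W@(1,0) -> caps B=0 W=1
Move 7: B@(3,1) -> caps B=0 W=1
Move 8: W@(1,2) -> caps B=0 W=1
Move 9: B@(2,2) -> caps B=0 W=1
Move 10: W@(3,3) -> caps B=0 W=1
Move 11: B@(2,3) -> caps B=1 W=1
Move 12: W@(3,0) -> caps B=1 W=1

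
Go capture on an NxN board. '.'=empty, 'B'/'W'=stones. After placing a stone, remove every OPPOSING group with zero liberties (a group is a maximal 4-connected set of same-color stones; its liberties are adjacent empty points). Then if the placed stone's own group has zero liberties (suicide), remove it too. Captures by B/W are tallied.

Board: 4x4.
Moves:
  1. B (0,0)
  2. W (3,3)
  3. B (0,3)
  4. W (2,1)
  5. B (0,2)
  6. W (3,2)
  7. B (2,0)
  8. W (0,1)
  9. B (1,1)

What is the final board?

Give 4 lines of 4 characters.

Move 1: B@(0,0) -> caps B=0 W=0
Move 2: W@(3,3) -> caps B=0 W=0
Move 3: B@(0,3) -> caps B=0 W=0
Move 4: W@(2,1) -> caps B=0 W=0
Move 5: B@(0,2) -> caps B=0 W=0
Move 6: W@(3,2) -> caps B=0 W=0
Move 7: B@(2,0) -> caps B=0 W=0
Move 8: W@(0,1) -> caps B=0 W=0
Move 9: B@(1,1) -> caps B=1 W=0

Answer: B.BB
.B..
BW..
..WW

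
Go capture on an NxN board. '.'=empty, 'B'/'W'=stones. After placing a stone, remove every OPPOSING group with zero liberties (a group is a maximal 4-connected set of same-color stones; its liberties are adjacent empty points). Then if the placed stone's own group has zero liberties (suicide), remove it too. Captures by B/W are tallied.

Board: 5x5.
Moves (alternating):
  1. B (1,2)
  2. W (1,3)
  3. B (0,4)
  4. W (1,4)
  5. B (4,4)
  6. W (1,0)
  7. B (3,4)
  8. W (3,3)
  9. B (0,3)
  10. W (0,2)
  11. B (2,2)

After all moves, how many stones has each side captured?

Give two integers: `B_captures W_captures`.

Answer: 0 2

Derivation:
Move 1: B@(1,2) -> caps B=0 W=0
Move 2: W@(1,3) -> caps B=0 W=0
Move 3: B@(0,4) -> caps B=0 W=0
Move 4: W@(1,4) -> caps B=0 W=0
Move 5: B@(4,4) -> caps B=0 W=0
Move 6: W@(1,0) -> caps B=0 W=0
Move 7: B@(3,4) -> caps B=0 W=0
Move 8: W@(3,3) -> caps B=0 W=0
Move 9: B@(0,3) -> caps B=0 W=0
Move 10: W@(0,2) -> caps B=0 W=2
Move 11: B@(2,2) -> caps B=0 W=2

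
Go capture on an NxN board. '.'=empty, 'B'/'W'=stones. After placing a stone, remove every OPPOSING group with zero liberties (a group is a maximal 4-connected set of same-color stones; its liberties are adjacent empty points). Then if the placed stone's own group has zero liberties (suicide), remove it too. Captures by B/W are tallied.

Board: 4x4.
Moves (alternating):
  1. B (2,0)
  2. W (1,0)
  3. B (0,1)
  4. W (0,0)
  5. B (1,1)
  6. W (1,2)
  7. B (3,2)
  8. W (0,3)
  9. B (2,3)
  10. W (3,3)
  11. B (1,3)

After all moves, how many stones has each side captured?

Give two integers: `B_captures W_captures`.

Answer: 2 0

Derivation:
Move 1: B@(2,0) -> caps B=0 W=0
Move 2: W@(1,0) -> caps B=0 W=0
Move 3: B@(0,1) -> caps B=0 W=0
Move 4: W@(0,0) -> caps B=0 W=0
Move 5: B@(1,1) -> caps B=2 W=0
Move 6: W@(1,2) -> caps B=2 W=0
Move 7: B@(3,2) -> caps B=2 W=0
Move 8: W@(0,3) -> caps B=2 W=0
Move 9: B@(2,3) -> caps B=2 W=0
Move 10: W@(3,3) -> caps B=2 W=0
Move 11: B@(1,3) -> caps B=2 W=0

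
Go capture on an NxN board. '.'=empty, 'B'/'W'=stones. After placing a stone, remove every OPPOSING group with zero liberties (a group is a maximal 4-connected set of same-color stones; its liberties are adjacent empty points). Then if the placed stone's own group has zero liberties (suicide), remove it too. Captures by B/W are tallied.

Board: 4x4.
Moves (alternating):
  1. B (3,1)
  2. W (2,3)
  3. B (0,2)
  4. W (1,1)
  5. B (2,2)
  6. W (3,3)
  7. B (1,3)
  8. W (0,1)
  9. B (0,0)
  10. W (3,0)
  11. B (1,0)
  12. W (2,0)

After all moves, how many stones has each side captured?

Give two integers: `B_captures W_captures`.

Answer: 0 2

Derivation:
Move 1: B@(3,1) -> caps B=0 W=0
Move 2: W@(2,3) -> caps B=0 W=0
Move 3: B@(0,2) -> caps B=0 W=0
Move 4: W@(1,1) -> caps B=0 W=0
Move 5: B@(2,2) -> caps B=0 W=0
Move 6: W@(3,3) -> caps B=0 W=0
Move 7: B@(1,3) -> caps B=0 W=0
Move 8: W@(0,1) -> caps B=0 W=0
Move 9: B@(0,0) -> caps B=0 W=0
Move 10: W@(3,0) -> caps B=0 W=0
Move 11: B@(1,0) -> caps B=0 W=0
Move 12: W@(2,0) -> caps B=0 W=2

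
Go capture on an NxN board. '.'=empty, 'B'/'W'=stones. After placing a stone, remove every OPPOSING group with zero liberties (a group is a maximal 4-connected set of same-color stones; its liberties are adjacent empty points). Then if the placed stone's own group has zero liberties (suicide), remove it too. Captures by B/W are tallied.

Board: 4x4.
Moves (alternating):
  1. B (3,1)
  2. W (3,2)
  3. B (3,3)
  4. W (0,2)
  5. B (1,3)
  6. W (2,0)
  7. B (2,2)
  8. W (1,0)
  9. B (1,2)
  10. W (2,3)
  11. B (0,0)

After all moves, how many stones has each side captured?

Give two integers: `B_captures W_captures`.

Move 1: B@(3,1) -> caps B=0 W=0
Move 2: W@(3,2) -> caps B=0 W=0
Move 3: B@(3,3) -> caps B=0 W=0
Move 4: W@(0,2) -> caps B=0 W=0
Move 5: B@(1,3) -> caps B=0 W=0
Move 6: W@(2,0) -> caps B=0 W=0
Move 7: B@(2,2) -> caps B=1 W=0
Move 8: W@(1,0) -> caps B=1 W=0
Move 9: B@(1,2) -> caps B=1 W=0
Move 10: W@(2,3) -> caps B=1 W=0
Move 11: B@(0,0) -> caps B=1 W=0

Answer: 1 0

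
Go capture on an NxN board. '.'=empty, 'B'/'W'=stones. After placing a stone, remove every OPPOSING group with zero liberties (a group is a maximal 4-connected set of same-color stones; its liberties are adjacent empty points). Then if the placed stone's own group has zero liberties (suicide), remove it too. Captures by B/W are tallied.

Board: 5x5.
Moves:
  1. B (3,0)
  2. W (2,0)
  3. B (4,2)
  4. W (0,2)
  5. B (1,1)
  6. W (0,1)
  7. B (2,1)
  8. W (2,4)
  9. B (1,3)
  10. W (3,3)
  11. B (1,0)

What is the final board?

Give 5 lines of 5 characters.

Answer: .WW..
BB.B.
.B..W
B..W.
..B..

Derivation:
Move 1: B@(3,0) -> caps B=0 W=0
Move 2: W@(2,0) -> caps B=0 W=0
Move 3: B@(4,2) -> caps B=0 W=0
Move 4: W@(0,2) -> caps B=0 W=0
Move 5: B@(1,1) -> caps B=0 W=0
Move 6: W@(0,1) -> caps B=0 W=0
Move 7: B@(2,1) -> caps B=0 W=0
Move 8: W@(2,4) -> caps B=0 W=0
Move 9: B@(1,3) -> caps B=0 W=0
Move 10: W@(3,3) -> caps B=0 W=0
Move 11: B@(1,0) -> caps B=1 W=0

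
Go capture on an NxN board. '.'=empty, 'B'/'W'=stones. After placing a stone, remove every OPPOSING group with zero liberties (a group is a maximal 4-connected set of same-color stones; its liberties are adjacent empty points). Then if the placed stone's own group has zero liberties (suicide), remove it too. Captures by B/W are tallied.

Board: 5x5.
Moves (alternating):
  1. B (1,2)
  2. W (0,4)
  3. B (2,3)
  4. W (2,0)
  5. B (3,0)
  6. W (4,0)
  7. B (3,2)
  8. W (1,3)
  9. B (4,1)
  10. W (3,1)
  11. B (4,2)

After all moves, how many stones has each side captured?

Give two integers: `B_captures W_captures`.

Answer: 1 0

Derivation:
Move 1: B@(1,2) -> caps B=0 W=0
Move 2: W@(0,4) -> caps B=0 W=0
Move 3: B@(2,3) -> caps B=0 W=0
Move 4: W@(2,0) -> caps B=0 W=0
Move 5: B@(3,0) -> caps B=0 W=0
Move 6: W@(4,0) -> caps B=0 W=0
Move 7: B@(3,2) -> caps B=0 W=0
Move 8: W@(1,3) -> caps B=0 W=0
Move 9: B@(4,1) -> caps B=1 W=0
Move 10: W@(3,1) -> caps B=1 W=0
Move 11: B@(4,2) -> caps B=1 W=0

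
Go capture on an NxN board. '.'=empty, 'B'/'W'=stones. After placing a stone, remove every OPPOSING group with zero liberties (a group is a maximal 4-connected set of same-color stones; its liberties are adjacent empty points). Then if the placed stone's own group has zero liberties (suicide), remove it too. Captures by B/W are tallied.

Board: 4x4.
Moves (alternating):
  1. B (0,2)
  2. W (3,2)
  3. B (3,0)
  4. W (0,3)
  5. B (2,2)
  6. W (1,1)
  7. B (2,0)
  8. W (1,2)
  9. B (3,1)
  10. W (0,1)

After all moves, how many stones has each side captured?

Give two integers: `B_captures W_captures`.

Move 1: B@(0,2) -> caps B=0 W=0
Move 2: W@(3,2) -> caps B=0 W=0
Move 3: B@(3,0) -> caps B=0 W=0
Move 4: W@(0,3) -> caps B=0 W=0
Move 5: B@(2,2) -> caps B=0 W=0
Move 6: W@(1,1) -> caps B=0 W=0
Move 7: B@(2,0) -> caps B=0 W=0
Move 8: W@(1,2) -> caps B=0 W=0
Move 9: B@(3,1) -> caps B=0 W=0
Move 10: W@(0,1) -> caps B=0 W=1

Answer: 0 1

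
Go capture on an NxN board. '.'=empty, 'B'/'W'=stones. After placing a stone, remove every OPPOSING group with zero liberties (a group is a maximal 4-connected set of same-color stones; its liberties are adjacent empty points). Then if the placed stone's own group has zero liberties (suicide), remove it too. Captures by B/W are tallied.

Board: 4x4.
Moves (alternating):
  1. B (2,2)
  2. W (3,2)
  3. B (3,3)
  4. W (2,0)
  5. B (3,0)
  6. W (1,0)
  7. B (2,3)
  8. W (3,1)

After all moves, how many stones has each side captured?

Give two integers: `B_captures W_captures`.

Answer: 0 1

Derivation:
Move 1: B@(2,2) -> caps B=0 W=0
Move 2: W@(3,2) -> caps B=0 W=0
Move 3: B@(3,3) -> caps B=0 W=0
Move 4: W@(2,0) -> caps B=0 W=0
Move 5: B@(3,0) -> caps B=0 W=0
Move 6: W@(1,0) -> caps B=0 W=0
Move 7: B@(2,3) -> caps B=0 W=0
Move 8: W@(3,1) -> caps B=0 W=1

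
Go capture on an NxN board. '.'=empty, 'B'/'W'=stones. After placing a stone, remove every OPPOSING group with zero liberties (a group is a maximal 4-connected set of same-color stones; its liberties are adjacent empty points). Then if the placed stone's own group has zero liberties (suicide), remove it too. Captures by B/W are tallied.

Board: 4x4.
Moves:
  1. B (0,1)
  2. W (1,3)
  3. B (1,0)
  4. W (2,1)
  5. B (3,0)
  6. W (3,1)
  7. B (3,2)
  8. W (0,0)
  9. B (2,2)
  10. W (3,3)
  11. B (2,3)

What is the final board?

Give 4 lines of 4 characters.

Move 1: B@(0,1) -> caps B=0 W=0
Move 2: W@(1,3) -> caps B=0 W=0
Move 3: B@(1,0) -> caps B=0 W=0
Move 4: W@(2,1) -> caps B=0 W=0
Move 5: B@(3,0) -> caps B=0 W=0
Move 6: W@(3,1) -> caps B=0 W=0
Move 7: B@(3,2) -> caps B=0 W=0
Move 8: W@(0,0) -> caps B=0 W=0
Move 9: B@(2,2) -> caps B=0 W=0
Move 10: W@(3,3) -> caps B=0 W=0
Move 11: B@(2,3) -> caps B=1 W=0

Answer: .B..
B..W
.WBB
BWB.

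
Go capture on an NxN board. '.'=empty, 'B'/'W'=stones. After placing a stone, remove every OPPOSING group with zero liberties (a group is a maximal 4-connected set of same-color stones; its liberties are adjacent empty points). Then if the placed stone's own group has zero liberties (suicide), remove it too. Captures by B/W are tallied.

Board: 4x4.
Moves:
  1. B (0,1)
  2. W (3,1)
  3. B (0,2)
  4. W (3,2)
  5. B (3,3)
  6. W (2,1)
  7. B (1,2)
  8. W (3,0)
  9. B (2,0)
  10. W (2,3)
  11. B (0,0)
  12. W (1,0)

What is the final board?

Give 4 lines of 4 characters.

Move 1: B@(0,1) -> caps B=0 W=0
Move 2: W@(3,1) -> caps B=0 W=0
Move 3: B@(0,2) -> caps B=0 W=0
Move 4: W@(3,2) -> caps B=0 W=0
Move 5: B@(3,3) -> caps B=0 W=0
Move 6: W@(2,1) -> caps B=0 W=0
Move 7: B@(1,2) -> caps B=0 W=0
Move 8: W@(3,0) -> caps B=0 W=0
Move 9: B@(2,0) -> caps B=0 W=0
Move 10: W@(2,3) -> caps B=0 W=1
Move 11: B@(0,0) -> caps B=0 W=1
Move 12: W@(1,0) -> caps B=0 W=2

Answer: BBB.
W.B.
.W.W
WWW.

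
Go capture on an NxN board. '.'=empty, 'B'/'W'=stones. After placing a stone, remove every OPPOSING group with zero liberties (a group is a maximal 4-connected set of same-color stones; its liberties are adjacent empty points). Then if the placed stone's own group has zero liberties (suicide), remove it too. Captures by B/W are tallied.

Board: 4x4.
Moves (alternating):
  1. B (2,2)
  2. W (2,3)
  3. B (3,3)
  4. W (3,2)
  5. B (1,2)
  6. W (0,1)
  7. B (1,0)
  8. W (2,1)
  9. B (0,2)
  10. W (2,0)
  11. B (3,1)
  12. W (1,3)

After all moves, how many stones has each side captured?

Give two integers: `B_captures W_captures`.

Move 1: B@(2,2) -> caps B=0 W=0
Move 2: W@(2,3) -> caps B=0 W=0
Move 3: B@(3,3) -> caps B=0 W=0
Move 4: W@(3,2) -> caps B=0 W=1
Move 5: B@(1,2) -> caps B=0 W=1
Move 6: W@(0,1) -> caps B=0 W=1
Move 7: B@(1,0) -> caps B=0 W=1
Move 8: W@(2,1) -> caps B=0 W=1
Move 9: B@(0,2) -> caps B=0 W=1
Move 10: W@(2,0) -> caps B=0 W=1
Move 11: B@(3,1) -> caps B=0 W=1
Move 12: W@(1,3) -> caps B=0 W=1

Answer: 0 1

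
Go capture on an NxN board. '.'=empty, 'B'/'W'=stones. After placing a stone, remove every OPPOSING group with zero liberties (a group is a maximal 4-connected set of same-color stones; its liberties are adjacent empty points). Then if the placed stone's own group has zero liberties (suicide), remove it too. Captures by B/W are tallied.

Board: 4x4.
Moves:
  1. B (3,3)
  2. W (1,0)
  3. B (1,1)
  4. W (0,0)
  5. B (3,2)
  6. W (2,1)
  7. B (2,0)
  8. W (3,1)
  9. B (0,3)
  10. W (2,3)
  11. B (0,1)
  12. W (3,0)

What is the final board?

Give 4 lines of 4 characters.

Answer: .B.B
.B..
BW.W
WWBB

Derivation:
Move 1: B@(3,3) -> caps B=0 W=0
Move 2: W@(1,0) -> caps B=0 W=0
Move 3: B@(1,1) -> caps B=0 W=0
Move 4: W@(0,0) -> caps B=0 W=0
Move 5: B@(3,2) -> caps B=0 W=0
Move 6: W@(2,1) -> caps B=0 W=0
Move 7: B@(2,0) -> caps B=0 W=0
Move 8: W@(3,1) -> caps B=0 W=0
Move 9: B@(0,3) -> caps B=0 W=0
Move 10: W@(2,3) -> caps B=0 W=0
Move 11: B@(0,1) -> caps B=2 W=0
Move 12: W@(3,0) -> caps B=2 W=0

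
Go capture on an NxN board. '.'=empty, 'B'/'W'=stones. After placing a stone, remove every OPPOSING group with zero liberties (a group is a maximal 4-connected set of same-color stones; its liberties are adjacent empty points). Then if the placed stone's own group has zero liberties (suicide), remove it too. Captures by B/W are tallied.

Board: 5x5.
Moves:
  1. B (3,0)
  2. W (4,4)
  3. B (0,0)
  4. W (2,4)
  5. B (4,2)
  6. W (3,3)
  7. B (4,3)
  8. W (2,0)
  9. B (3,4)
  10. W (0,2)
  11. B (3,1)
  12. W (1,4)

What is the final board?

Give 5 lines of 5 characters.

Answer: B.W..
....W
W...W
BB.WB
..BB.

Derivation:
Move 1: B@(3,0) -> caps B=0 W=0
Move 2: W@(4,4) -> caps B=0 W=0
Move 3: B@(0,0) -> caps B=0 W=0
Move 4: W@(2,4) -> caps B=0 W=0
Move 5: B@(4,2) -> caps B=0 W=0
Move 6: W@(3,3) -> caps B=0 W=0
Move 7: B@(4,3) -> caps B=0 W=0
Move 8: W@(2,0) -> caps B=0 W=0
Move 9: B@(3,4) -> caps B=1 W=0
Move 10: W@(0,2) -> caps B=1 W=0
Move 11: B@(3,1) -> caps B=1 W=0
Move 12: W@(1,4) -> caps B=1 W=0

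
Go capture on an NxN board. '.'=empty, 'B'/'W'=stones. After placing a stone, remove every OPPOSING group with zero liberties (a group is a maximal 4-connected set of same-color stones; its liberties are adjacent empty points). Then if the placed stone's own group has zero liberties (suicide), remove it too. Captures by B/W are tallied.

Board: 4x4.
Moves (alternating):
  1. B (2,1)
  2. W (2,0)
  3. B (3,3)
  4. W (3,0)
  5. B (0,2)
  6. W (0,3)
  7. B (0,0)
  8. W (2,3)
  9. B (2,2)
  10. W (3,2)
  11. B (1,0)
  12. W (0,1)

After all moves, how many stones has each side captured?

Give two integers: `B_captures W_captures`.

Move 1: B@(2,1) -> caps B=0 W=0
Move 2: W@(2,0) -> caps B=0 W=0
Move 3: B@(3,3) -> caps B=0 W=0
Move 4: W@(3,0) -> caps B=0 W=0
Move 5: B@(0,2) -> caps B=0 W=0
Move 6: W@(0,3) -> caps B=0 W=0
Move 7: B@(0,0) -> caps B=0 W=0
Move 8: W@(2,3) -> caps B=0 W=0
Move 9: B@(2,2) -> caps B=0 W=0
Move 10: W@(3,2) -> caps B=0 W=1
Move 11: B@(1,0) -> caps B=0 W=1
Move 12: W@(0,1) -> caps B=0 W=1

Answer: 0 1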